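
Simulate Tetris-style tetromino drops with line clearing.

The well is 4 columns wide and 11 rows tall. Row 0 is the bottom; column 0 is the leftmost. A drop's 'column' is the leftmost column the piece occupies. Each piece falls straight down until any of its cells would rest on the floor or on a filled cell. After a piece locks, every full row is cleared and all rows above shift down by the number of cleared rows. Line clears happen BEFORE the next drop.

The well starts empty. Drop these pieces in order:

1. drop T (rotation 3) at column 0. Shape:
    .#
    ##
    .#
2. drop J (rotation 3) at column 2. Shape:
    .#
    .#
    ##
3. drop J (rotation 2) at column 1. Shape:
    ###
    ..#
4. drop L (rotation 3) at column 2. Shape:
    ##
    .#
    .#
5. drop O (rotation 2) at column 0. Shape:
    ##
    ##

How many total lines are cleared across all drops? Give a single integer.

Answer: 0

Derivation:
Drop 1: T rot3 at col 0 lands with bottom-row=0; cleared 0 line(s) (total 0); column heights now [2 3 0 0], max=3
Drop 2: J rot3 at col 2 lands with bottom-row=0; cleared 0 line(s) (total 0); column heights now [2 3 1 3], max=3
Drop 3: J rot2 at col 1 lands with bottom-row=3; cleared 0 line(s) (total 0); column heights now [2 5 5 5], max=5
Drop 4: L rot3 at col 2 lands with bottom-row=5; cleared 0 line(s) (total 0); column heights now [2 5 8 8], max=8
Drop 5: O rot2 at col 0 lands with bottom-row=5; cleared 0 line(s) (total 0); column heights now [7 7 8 8], max=8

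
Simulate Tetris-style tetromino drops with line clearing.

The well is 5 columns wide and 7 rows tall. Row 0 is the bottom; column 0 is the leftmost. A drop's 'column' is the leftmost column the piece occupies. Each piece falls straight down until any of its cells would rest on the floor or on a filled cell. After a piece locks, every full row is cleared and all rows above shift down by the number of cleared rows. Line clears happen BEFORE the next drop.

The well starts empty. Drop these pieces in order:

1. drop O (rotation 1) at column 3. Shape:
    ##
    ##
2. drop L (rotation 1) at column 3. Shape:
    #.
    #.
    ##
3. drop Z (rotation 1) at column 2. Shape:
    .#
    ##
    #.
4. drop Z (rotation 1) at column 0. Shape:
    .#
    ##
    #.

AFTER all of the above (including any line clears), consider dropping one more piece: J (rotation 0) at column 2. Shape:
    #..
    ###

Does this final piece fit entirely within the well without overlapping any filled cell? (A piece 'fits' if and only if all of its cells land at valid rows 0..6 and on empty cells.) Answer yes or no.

Answer: no

Derivation:
Drop 1: O rot1 at col 3 lands with bottom-row=0; cleared 0 line(s) (total 0); column heights now [0 0 0 2 2], max=2
Drop 2: L rot1 at col 3 lands with bottom-row=2; cleared 0 line(s) (total 0); column heights now [0 0 0 5 3], max=5
Drop 3: Z rot1 at col 2 lands with bottom-row=4; cleared 0 line(s) (total 0); column heights now [0 0 6 7 3], max=7
Drop 4: Z rot1 at col 0 lands with bottom-row=0; cleared 0 line(s) (total 0); column heights now [2 3 6 7 3], max=7
Test piece J rot0 at col 2 (width 3): heights before test = [2 3 6 7 3]; fits = False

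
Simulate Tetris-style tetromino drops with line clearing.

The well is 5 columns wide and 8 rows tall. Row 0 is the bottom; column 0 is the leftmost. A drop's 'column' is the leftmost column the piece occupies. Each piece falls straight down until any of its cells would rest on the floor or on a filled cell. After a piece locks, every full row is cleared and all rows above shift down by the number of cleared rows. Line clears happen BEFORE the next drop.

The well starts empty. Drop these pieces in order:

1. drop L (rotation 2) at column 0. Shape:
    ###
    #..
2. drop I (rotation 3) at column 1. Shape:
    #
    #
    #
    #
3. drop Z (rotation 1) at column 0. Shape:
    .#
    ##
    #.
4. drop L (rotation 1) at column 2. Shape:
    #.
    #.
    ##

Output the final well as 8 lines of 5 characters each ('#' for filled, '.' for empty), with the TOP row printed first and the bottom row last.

Drop 1: L rot2 at col 0 lands with bottom-row=0; cleared 0 line(s) (total 0); column heights now [2 2 2 0 0], max=2
Drop 2: I rot3 at col 1 lands with bottom-row=2; cleared 0 line(s) (total 0); column heights now [2 6 2 0 0], max=6
Drop 3: Z rot1 at col 0 lands with bottom-row=5; cleared 0 line(s) (total 0); column heights now [7 8 2 0 0], max=8
Drop 4: L rot1 at col 2 lands with bottom-row=2; cleared 0 line(s) (total 0); column heights now [7 8 5 3 0], max=8

Answer: .#...
##...
##...
.##..
.##..
.###.
###..
#....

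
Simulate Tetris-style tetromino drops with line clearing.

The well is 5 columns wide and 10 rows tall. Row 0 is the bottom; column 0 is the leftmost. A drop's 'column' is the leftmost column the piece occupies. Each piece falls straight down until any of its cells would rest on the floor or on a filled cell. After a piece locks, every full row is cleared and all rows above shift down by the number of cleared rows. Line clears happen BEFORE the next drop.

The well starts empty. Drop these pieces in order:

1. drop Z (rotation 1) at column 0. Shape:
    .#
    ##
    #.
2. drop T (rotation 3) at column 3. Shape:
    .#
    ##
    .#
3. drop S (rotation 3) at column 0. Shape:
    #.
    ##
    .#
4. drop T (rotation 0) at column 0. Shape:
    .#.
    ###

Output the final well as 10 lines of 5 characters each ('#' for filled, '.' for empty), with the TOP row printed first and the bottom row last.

Answer: .....
.....
.#...
###..
#....
##...
.#...
.#..#
##.##
#...#

Derivation:
Drop 1: Z rot1 at col 0 lands with bottom-row=0; cleared 0 line(s) (total 0); column heights now [2 3 0 0 0], max=3
Drop 2: T rot3 at col 3 lands with bottom-row=0; cleared 0 line(s) (total 0); column heights now [2 3 0 2 3], max=3
Drop 3: S rot3 at col 0 lands with bottom-row=3; cleared 0 line(s) (total 0); column heights now [6 5 0 2 3], max=6
Drop 4: T rot0 at col 0 lands with bottom-row=6; cleared 0 line(s) (total 0); column heights now [7 8 7 2 3], max=8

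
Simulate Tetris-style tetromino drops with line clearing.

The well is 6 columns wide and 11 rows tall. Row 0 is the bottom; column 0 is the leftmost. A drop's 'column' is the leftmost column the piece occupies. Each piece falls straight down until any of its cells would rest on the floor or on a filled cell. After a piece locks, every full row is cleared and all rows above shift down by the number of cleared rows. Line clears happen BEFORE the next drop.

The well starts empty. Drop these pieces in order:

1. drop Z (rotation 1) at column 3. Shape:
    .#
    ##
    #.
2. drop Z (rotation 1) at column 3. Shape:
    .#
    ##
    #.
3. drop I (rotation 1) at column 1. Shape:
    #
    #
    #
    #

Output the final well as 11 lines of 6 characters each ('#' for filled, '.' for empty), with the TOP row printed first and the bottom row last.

Answer: ......
......
......
......
......
......
....#.
.#.##.
.#.##.
.#.##.
.#.#..

Derivation:
Drop 1: Z rot1 at col 3 lands with bottom-row=0; cleared 0 line(s) (total 0); column heights now [0 0 0 2 3 0], max=3
Drop 2: Z rot1 at col 3 lands with bottom-row=2; cleared 0 line(s) (total 0); column heights now [0 0 0 4 5 0], max=5
Drop 3: I rot1 at col 1 lands with bottom-row=0; cleared 0 line(s) (total 0); column heights now [0 4 0 4 5 0], max=5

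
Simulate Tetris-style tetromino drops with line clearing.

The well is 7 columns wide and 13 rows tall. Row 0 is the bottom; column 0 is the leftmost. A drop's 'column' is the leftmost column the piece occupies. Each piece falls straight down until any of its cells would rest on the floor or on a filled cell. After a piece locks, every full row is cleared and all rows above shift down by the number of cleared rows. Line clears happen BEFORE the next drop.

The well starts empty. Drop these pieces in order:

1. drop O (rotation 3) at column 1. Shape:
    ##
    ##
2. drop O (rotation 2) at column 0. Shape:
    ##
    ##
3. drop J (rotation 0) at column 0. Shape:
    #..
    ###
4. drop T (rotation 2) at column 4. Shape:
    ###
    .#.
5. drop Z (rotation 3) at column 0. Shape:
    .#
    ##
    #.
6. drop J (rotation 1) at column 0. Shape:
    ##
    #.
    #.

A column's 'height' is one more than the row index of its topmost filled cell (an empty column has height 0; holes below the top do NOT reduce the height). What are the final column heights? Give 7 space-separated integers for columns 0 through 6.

Drop 1: O rot3 at col 1 lands with bottom-row=0; cleared 0 line(s) (total 0); column heights now [0 2 2 0 0 0 0], max=2
Drop 2: O rot2 at col 0 lands with bottom-row=2; cleared 0 line(s) (total 0); column heights now [4 4 2 0 0 0 0], max=4
Drop 3: J rot0 at col 0 lands with bottom-row=4; cleared 0 line(s) (total 0); column heights now [6 5 5 0 0 0 0], max=6
Drop 4: T rot2 at col 4 lands with bottom-row=0; cleared 0 line(s) (total 0); column heights now [6 5 5 0 2 2 2], max=6
Drop 5: Z rot3 at col 0 lands with bottom-row=6; cleared 0 line(s) (total 0); column heights now [8 9 5 0 2 2 2], max=9
Drop 6: J rot1 at col 0 lands with bottom-row=8; cleared 0 line(s) (total 0); column heights now [11 11 5 0 2 2 2], max=11

Answer: 11 11 5 0 2 2 2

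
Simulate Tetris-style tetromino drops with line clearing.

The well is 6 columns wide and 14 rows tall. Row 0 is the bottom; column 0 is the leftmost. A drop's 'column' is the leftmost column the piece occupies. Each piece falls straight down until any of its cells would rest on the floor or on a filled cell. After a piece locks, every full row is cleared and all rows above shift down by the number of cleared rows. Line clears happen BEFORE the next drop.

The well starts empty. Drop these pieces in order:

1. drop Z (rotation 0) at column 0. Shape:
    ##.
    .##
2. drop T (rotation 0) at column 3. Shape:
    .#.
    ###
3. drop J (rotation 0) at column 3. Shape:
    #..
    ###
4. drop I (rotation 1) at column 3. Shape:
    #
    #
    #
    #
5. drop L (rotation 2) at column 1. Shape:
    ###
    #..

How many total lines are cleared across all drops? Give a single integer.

Drop 1: Z rot0 at col 0 lands with bottom-row=0; cleared 0 line(s) (total 0); column heights now [2 2 1 0 0 0], max=2
Drop 2: T rot0 at col 3 lands with bottom-row=0; cleared 0 line(s) (total 0); column heights now [2 2 1 1 2 1], max=2
Drop 3: J rot0 at col 3 lands with bottom-row=2; cleared 0 line(s) (total 0); column heights now [2 2 1 4 3 3], max=4
Drop 4: I rot1 at col 3 lands with bottom-row=4; cleared 0 line(s) (total 0); column heights now [2 2 1 8 3 3], max=8
Drop 5: L rot2 at col 1 lands with bottom-row=7; cleared 0 line(s) (total 0); column heights now [2 9 9 9 3 3], max=9

Answer: 0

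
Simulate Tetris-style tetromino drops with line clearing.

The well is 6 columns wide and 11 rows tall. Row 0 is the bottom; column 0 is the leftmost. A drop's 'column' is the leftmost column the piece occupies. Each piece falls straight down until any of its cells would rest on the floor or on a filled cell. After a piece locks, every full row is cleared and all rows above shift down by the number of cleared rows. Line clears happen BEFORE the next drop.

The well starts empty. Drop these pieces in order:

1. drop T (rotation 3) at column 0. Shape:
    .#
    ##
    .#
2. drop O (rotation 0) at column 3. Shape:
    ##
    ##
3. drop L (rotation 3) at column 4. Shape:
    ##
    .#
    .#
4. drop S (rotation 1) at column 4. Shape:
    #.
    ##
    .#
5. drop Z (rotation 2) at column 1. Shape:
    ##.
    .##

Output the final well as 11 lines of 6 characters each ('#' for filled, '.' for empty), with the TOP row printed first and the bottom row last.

Answer: ......
......
......
......
......
....#.
....##
.##..#
.#####
##.###
.#.###

Derivation:
Drop 1: T rot3 at col 0 lands with bottom-row=0; cleared 0 line(s) (total 0); column heights now [2 3 0 0 0 0], max=3
Drop 2: O rot0 at col 3 lands with bottom-row=0; cleared 0 line(s) (total 0); column heights now [2 3 0 2 2 0], max=3
Drop 3: L rot3 at col 4 lands with bottom-row=0; cleared 0 line(s) (total 0); column heights now [2 3 0 2 3 3], max=3
Drop 4: S rot1 at col 4 lands with bottom-row=3; cleared 0 line(s) (total 0); column heights now [2 3 0 2 6 5], max=6
Drop 5: Z rot2 at col 1 lands with bottom-row=2; cleared 0 line(s) (total 0); column heights now [2 4 4 3 6 5], max=6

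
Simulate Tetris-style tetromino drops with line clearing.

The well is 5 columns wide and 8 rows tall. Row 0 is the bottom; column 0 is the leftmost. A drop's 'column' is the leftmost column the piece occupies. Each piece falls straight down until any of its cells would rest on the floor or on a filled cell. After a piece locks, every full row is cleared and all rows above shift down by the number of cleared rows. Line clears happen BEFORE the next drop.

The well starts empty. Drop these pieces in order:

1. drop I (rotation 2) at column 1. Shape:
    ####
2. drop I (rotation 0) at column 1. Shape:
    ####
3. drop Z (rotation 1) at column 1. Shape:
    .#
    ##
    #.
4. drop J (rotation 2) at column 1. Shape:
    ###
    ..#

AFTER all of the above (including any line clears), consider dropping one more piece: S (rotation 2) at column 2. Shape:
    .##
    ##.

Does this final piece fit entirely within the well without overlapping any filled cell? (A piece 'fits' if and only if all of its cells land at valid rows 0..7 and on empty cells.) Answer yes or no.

Drop 1: I rot2 at col 1 lands with bottom-row=0; cleared 0 line(s) (total 0); column heights now [0 1 1 1 1], max=1
Drop 2: I rot0 at col 1 lands with bottom-row=1; cleared 0 line(s) (total 0); column heights now [0 2 2 2 2], max=2
Drop 3: Z rot1 at col 1 lands with bottom-row=2; cleared 0 line(s) (total 0); column heights now [0 4 5 2 2], max=5
Drop 4: J rot2 at col 1 lands with bottom-row=4; cleared 0 line(s) (total 0); column heights now [0 6 6 6 2], max=6
Test piece S rot2 at col 2 (width 3): heights before test = [0 6 6 6 2]; fits = True

Answer: yes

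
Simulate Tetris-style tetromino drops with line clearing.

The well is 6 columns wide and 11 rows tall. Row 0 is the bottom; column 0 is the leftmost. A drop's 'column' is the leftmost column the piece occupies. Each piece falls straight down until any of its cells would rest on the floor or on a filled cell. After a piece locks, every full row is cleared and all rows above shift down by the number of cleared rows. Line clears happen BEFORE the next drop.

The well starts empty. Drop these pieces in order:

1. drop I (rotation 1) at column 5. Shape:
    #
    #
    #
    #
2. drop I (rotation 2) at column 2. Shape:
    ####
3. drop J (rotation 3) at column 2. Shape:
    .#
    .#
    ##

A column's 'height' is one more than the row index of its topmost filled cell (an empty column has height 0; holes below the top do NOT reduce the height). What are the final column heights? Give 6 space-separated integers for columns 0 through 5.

Drop 1: I rot1 at col 5 lands with bottom-row=0; cleared 0 line(s) (total 0); column heights now [0 0 0 0 0 4], max=4
Drop 2: I rot2 at col 2 lands with bottom-row=4; cleared 0 line(s) (total 0); column heights now [0 0 5 5 5 5], max=5
Drop 3: J rot3 at col 2 lands with bottom-row=5; cleared 0 line(s) (total 0); column heights now [0 0 6 8 5 5], max=8

Answer: 0 0 6 8 5 5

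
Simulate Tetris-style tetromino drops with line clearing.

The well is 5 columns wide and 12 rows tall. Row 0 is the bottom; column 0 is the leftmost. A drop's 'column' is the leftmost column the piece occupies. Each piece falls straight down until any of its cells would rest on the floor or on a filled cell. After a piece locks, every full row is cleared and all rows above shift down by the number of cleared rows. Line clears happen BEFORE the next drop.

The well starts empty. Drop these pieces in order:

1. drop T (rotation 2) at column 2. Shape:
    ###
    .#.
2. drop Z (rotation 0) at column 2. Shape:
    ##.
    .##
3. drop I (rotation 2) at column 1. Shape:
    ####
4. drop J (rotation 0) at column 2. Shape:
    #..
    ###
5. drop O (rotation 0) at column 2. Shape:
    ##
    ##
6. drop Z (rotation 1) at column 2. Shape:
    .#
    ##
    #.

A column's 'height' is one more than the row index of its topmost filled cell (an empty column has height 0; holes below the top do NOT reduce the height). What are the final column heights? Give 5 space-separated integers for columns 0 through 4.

Drop 1: T rot2 at col 2 lands with bottom-row=0; cleared 0 line(s) (total 0); column heights now [0 0 2 2 2], max=2
Drop 2: Z rot0 at col 2 lands with bottom-row=2; cleared 0 line(s) (total 0); column heights now [0 0 4 4 3], max=4
Drop 3: I rot2 at col 1 lands with bottom-row=4; cleared 0 line(s) (total 0); column heights now [0 5 5 5 5], max=5
Drop 4: J rot0 at col 2 lands with bottom-row=5; cleared 0 line(s) (total 0); column heights now [0 5 7 6 6], max=7
Drop 5: O rot0 at col 2 lands with bottom-row=7; cleared 0 line(s) (total 0); column heights now [0 5 9 9 6], max=9
Drop 6: Z rot1 at col 2 lands with bottom-row=9; cleared 0 line(s) (total 0); column heights now [0 5 11 12 6], max=12

Answer: 0 5 11 12 6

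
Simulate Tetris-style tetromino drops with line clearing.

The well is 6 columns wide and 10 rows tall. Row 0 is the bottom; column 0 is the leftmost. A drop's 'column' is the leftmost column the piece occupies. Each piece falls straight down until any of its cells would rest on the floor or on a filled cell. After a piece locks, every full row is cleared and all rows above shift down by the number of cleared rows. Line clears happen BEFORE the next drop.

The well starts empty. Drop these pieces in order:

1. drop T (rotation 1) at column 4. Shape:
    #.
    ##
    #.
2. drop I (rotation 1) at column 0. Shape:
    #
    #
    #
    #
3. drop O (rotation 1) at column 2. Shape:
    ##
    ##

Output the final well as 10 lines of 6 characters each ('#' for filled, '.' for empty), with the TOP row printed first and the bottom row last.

Answer: ......
......
......
......
......
......
#.....
#...#.
#.####
#.###.

Derivation:
Drop 1: T rot1 at col 4 lands with bottom-row=0; cleared 0 line(s) (total 0); column heights now [0 0 0 0 3 2], max=3
Drop 2: I rot1 at col 0 lands with bottom-row=0; cleared 0 line(s) (total 0); column heights now [4 0 0 0 3 2], max=4
Drop 3: O rot1 at col 2 lands with bottom-row=0; cleared 0 line(s) (total 0); column heights now [4 0 2 2 3 2], max=4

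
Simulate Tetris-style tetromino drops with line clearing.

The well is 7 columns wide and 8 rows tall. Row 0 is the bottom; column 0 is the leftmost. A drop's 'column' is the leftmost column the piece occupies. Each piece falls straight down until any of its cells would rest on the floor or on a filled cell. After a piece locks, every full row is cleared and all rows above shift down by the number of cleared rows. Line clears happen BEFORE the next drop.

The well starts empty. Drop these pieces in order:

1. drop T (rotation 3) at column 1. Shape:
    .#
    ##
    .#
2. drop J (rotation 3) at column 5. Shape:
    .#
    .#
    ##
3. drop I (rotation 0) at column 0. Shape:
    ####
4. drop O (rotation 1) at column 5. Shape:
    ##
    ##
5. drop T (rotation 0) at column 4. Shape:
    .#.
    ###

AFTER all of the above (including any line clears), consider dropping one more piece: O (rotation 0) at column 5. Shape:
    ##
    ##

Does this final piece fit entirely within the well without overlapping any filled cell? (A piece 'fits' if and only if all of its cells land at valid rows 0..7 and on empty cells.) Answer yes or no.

Answer: no

Derivation:
Drop 1: T rot3 at col 1 lands with bottom-row=0; cleared 0 line(s) (total 0); column heights now [0 2 3 0 0 0 0], max=3
Drop 2: J rot3 at col 5 lands with bottom-row=0; cleared 0 line(s) (total 0); column heights now [0 2 3 0 0 1 3], max=3
Drop 3: I rot0 at col 0 lands with bottom-row=3; cleared 0 line(s) (total 0); column heights now [4 4 4 4 0 1 3], max=4
Drop 4: O rot1 at col 5 lands with bottom-row=3; cleared 0 line(s) (total 0); column heights now [4 4 4 4 0 5 5], max=5
Drop 5: T rot0 at col 4 lands with bottom-row=5; cleared 0 line(s) (total 0); column heights now [4 4 4 4 6 7 6], max=7
Test piece O rot0 at col 5 (width 2): heights before test = [4 4 4 4 6 7 6]; fits = False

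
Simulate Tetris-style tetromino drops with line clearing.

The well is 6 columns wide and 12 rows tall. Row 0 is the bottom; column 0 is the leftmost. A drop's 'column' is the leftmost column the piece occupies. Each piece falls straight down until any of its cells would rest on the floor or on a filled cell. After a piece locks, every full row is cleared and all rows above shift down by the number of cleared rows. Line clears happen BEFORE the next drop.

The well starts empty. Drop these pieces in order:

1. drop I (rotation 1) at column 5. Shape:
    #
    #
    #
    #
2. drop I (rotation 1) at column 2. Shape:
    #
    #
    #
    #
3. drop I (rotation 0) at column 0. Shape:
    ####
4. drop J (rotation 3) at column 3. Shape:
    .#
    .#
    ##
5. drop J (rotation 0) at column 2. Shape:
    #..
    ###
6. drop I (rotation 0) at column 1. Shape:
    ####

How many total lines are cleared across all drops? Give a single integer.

Drop 1: I rot1 at col 5 lands with bottom-row=0; cleared 0 line(s) (total 0); column heights now [0 0 0 0 0 4], max=4
Drop 2: I rot1 at col 2 lands with bottom-row=0; cleared 0 line(s) (total 0); column heights now [0 0 4 0 0 4], max=4
Drop 3: I rot0 at col 0 lands with bottom-row=4; cleared 0 line(s) (total 0); column heights now [5 5 5 5 0 4], max=5
Drop 4: J rot3 at col 3 lands with bottom-row=5; cleared 0 line(s) (total 0); column heights now [5 5 5 6 8 4], max=8
Drop 5: J rot0 at col 2 lands with bottom-row=8; cleared 0 line(s) (total 0); column heights now [5 5 10 9 9 4], max=10
Drop 6: I rot0 at col 1 lands with bottom-row=10; cleared 0 line(s) (total 0); column heights now [5 11 11 11 11 4], max=11

Answer: 0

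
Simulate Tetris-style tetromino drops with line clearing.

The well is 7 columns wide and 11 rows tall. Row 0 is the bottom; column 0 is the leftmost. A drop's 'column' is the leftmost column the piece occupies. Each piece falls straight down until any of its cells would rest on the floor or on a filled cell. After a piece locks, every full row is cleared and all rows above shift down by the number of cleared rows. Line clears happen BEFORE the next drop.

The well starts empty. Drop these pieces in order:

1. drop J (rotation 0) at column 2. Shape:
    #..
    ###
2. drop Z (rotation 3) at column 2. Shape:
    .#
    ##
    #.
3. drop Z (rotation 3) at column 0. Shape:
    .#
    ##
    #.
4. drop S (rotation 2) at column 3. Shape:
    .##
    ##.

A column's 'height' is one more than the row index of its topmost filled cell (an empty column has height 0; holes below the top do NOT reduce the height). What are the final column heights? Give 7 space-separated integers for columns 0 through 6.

Answer: 2 3 4 6 7 7 0

Derivation:
Drop 1: J rot0 at col 2 lands with bottom-row=0; cleared 0 line(s) (total 0); column heights now [0 0 2 1 1 0 0], max=2
Drop 2: Z rot3 at col 2 lands with bottom-row=2; cleared 0 line(s) (total 0); column heights now [0 0 4 5 1 0 0], max=5
Drop 3: Z rot3 at col 0 lands with bottom-row=0; cleared 0 line(s) (total 0); column heights now [2 3 4 5 1 0 0], max=5
Drop 4: S rot2 at col 3 lands with bottom-row=5; cleared 0 line(s) (total 0); column heights now [2 3 4 6 7 7 0], max=7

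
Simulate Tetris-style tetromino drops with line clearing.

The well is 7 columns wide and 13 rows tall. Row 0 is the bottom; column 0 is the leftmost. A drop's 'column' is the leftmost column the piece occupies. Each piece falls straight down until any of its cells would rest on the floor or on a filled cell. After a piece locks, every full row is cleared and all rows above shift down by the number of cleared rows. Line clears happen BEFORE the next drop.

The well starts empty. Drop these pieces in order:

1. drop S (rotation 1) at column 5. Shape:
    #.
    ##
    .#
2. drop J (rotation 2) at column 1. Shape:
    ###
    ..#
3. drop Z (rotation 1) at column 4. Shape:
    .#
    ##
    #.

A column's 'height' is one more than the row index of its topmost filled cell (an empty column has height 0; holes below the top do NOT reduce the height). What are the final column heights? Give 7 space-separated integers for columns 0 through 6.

Drop 1: S rot1 at col 5 lands with bottom-row=0; cleared 0 line(s) (total 0); column heights now [0 0 0 0 0 3 2], max=3
Drop 2: J rot2 at col 1 lands with bottom-row=0; cleared 0 line(s) (total 0); column heights now [0 2 2 2 0 3 2], max=3
Drop 3: Z rot1 at col 4 lands with bottom-row=2; cleared 0 line(s) (total 0); column heights now [0 2 2 2 4 5 2], max=5

Answer: 0 2 2 2 4 5 2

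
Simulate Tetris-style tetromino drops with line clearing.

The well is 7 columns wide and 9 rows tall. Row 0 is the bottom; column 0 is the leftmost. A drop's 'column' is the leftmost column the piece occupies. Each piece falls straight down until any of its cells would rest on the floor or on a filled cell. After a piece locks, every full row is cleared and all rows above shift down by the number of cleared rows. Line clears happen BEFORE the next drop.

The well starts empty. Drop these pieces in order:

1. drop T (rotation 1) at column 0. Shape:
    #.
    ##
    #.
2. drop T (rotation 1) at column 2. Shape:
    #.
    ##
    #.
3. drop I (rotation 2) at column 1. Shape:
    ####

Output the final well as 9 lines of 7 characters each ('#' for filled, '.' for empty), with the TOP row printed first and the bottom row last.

Drop 1: T rot1 at col 0 lands with bottom-row=0; cleared 0 line(s) (total 0); column heights now [3 2 0 0 0 0 0], max=3
Drop 2: T rot1 at col 2 lands with bottom-row=0; cleared 0 line(s) (total 0); column heights now [3 2 3 2 0 0 0], max=3
Drop 3: I rot2 at col 1 lands with bottom-row=3; cleared 0 line(s) (total 0); column heights now [3 4 4 4 4 0 0], max=4

Answer: .......
.......
.......
.......
.......
.####..
#.#....
####...
#.#....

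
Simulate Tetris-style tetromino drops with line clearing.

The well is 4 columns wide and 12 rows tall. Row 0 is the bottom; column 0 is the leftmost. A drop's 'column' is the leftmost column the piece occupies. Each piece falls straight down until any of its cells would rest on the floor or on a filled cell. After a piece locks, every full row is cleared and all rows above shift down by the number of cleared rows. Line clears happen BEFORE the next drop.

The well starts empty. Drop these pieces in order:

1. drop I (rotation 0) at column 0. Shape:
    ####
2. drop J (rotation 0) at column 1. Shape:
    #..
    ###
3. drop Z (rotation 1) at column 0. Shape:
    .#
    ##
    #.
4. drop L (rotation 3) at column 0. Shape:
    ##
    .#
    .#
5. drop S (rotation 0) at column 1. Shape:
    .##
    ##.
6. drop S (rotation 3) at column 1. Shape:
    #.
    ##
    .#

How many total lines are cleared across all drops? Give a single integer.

Answer: 1

Derivation:
Drop 1: I rot0 at col 0 lands with bottom-row=0; cleared 1 line(s) (total 1); column heights now [0 0 0 0], max=0
Drop 2: J rot0 at col 1 lands with bottom-row=0; cleared 0 line(s) (total 1); column heights now [0 2 1 1], max=2
Drop 3: Z rot1 at col 0 lands with bottom-row=1; cleared 0 line(s) (total 1); column heights now [3 4 1 1], max=4
Drop 4: L rot3 at col 0 lands with bottom-row=4; cleared 0 line(s) (total 1); column heights now [7 7 1 1], max=7
Drop 5: S rot0 at col 1 lands with bottom-row=7; cleared 0 line(s) (total 1); column heights now [7 8 9 9], max=9
Drop 6: S rot3 at col 1 lands with bottom-row=9; cleared 0 line(s) (total 1); column heights now [7 12 11 9], max=12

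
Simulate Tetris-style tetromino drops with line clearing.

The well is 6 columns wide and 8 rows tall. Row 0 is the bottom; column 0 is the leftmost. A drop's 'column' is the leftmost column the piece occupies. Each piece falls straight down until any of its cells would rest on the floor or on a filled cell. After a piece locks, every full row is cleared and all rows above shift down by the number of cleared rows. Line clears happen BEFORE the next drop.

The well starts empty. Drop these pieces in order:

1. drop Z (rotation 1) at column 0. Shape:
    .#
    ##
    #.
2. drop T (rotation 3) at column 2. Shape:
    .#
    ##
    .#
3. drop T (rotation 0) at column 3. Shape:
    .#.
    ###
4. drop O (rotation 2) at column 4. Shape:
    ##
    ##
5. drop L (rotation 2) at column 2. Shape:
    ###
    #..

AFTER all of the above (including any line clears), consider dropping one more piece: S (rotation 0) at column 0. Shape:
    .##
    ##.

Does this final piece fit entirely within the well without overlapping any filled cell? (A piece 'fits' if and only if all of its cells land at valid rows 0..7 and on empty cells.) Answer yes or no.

Drop 1: Z rot1 at col 0 lands with bottom-row=0; cleared 0 line(s) (total 0); column heights now [2 3 0 0 0 0], max=3
Drop 2: T rot3 at col 2 lands with bottom-row=0; cleared 0 line(s) (total 0); column heights now [2 3 2 3 0 0], max=3
Drop 3: T rot0 at col 3 lands with bottom-row=3; cleared 0 line(s) (total 0); column heights now [2 3 2 4 5 4], max=5
Drop 4: O rot2 at col 4 lands with bottom-row=5; cleared 0 line(s) (total 0); column heights now [2 3 2 4 7 7], max=7
Drop 5: L rot2 at col 2 lands with bottom-row=6; cleared 0 line(s) (total 0); column heights now [2 3 8 8 8 7], max=8
Test piece S rot0 at col 0 (width 3): heights before test = [2 3 8 8 8 7]; fits = False

Answer: no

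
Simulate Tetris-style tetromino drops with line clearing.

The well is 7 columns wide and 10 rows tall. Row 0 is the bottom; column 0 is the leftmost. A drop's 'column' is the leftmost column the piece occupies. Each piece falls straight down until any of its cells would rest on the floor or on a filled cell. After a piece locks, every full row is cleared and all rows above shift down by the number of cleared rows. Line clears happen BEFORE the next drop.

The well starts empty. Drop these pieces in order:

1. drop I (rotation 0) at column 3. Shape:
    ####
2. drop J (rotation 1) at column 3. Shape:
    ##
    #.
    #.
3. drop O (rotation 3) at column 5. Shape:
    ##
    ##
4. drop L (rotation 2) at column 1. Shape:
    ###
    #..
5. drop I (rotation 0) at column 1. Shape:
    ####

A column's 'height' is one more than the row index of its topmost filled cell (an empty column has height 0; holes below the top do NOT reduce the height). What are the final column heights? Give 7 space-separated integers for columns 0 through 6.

Answer: 0 6 6 6 6 3 3

Derivation:
Drop 1: I rot0 at col 3 lands with bottom-row=0; cleared 0 line(s) (total 0); column heights now [0 0 0 1 1 1 1], max=1
Drop 2: J rot1 at col 3 lands with bottom-row=1; cleared 0 line(s) (total 0); column heights now [0 0 0 4 4 1 1], max=4
Drop 3: O rot3 at col 5 lands with bottom-row=1; cleared 0 line(s) (total 0); column heights now [0 0 0 4 4 3 3], max=4
Drop 4: L rot2 at col 1 lands with bottom-row=3; cleared 0 line(s) (total 0); column heights now [0 5 5 5 4 3 3], max=5
Drop 5: I rot0 at col 1 lands with bottom-row=5; cleared 0 line(s) (total 0); column heights now [0 6 6 6 6 3 3], max=6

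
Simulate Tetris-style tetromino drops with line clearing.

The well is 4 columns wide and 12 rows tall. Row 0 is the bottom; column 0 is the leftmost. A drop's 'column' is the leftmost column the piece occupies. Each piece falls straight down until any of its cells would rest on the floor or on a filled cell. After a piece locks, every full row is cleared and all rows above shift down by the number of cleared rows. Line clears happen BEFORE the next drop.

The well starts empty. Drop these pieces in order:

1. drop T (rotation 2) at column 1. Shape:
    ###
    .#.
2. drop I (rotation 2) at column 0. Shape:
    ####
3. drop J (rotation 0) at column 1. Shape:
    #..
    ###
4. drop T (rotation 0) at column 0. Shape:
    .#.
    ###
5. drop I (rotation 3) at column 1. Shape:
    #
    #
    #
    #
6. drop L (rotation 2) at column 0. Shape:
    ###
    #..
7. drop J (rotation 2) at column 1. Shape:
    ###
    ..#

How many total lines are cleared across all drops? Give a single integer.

Answer: 2

Derivation:
Drop 1: T rot2 at col 1 lands with bottom-row=0; cleared 0 line(s) (total 0); column heights now [0 2 2 2], max=2
Drop 2: I rot2 at col 0 lands with bottom-row=2; cleared 1 line(s) (total 1); column heights now [0 2 2 2], max=2
Drop 3: J rot0 at col 1 lands with bottom-row=2; cleared 0 line(s) (total 1); column heights now [0 4 3 3], max=4
Drop 4: T rot0 at col 0 lands with bottom-row=4; cleared 0 line(s) (total 1); column heights now [5 6 5 3], max=6
Drop 5: I rot3 at col 1 lands with bottom-row=6; cleared 0 line(s) (total 1); column heights now [5 10 5 3], max=10
Drop 6: L rot2 at col 0 lands with bottom-row=9; cleared 0 line(s) (total 1); column heights now [11 11 11 3], max=11
Drop 7: J rot2 at col 1 lands with bottom-row=10; cleared 1 line(s) (total 2); column heights now [10 11 11 11], max=11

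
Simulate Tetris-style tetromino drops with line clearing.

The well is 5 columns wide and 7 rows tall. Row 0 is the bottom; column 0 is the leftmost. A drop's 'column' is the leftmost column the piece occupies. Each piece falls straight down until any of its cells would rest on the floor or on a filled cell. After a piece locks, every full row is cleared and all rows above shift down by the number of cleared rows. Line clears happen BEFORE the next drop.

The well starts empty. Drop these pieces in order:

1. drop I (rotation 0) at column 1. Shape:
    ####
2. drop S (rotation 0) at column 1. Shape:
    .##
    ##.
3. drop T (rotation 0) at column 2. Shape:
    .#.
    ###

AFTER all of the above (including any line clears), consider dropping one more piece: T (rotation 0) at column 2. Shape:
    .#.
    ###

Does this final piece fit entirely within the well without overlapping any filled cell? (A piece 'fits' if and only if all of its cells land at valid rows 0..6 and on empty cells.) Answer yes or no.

Answer: yes

Derivation:
Drop 1: I rot0 at col 1 lands with bottom-row=0; cleared 0 line(s) (total 0); column heights now [0 1 1 1 1], max=1
Drop 2: S rot0 at col 1 lands with bottom-row=1; cleared 0 line(s) (total 0); column heights now [0 2 3 3 1], max=3
Drop 3: T rot0 at col 2 lands with bottom-row=3; cleared 0 line(s) (total 0); column heights now [0 2 4 5 4], max=5
Test piece T rot0 at col 2 (width 3): heights before test = [0 2 4 5 4]; fits = True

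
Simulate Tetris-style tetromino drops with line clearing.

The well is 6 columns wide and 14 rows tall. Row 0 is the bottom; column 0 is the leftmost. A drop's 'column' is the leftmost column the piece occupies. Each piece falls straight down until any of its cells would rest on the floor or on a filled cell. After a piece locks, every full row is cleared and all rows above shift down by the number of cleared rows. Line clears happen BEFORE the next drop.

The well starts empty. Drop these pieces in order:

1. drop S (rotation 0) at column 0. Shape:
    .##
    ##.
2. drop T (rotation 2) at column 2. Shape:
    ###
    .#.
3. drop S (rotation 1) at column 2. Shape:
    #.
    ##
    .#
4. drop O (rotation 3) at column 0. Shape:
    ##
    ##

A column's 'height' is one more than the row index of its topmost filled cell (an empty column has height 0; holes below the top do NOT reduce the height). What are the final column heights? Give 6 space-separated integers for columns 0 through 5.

Answer: 4 4 6 5 3 0

Derivation:
Drop 1: S rot0 at col 0 lands with bottom-row=0; cleared 0 line(s) (total 0); column heights now [1 2 2 0 0 0], max=2
Drop 2: T rot2 at col 2 lands with bottom-row=1; cleared 0 line(s) (total 0); column heights now [1 2 3 3 3 0], max=3
Drop 3: S rot1 at col 2 lands with bottom-row=3; cleared 0 line(s) (total 0); column heights now [1 2 6 5 3 0], max=6
Drop 4: O rot3 at col 0 lands with bottom-row=2; cleared 0 line(s) (total 0); column heights now [4 4 6 5 3 0], max=6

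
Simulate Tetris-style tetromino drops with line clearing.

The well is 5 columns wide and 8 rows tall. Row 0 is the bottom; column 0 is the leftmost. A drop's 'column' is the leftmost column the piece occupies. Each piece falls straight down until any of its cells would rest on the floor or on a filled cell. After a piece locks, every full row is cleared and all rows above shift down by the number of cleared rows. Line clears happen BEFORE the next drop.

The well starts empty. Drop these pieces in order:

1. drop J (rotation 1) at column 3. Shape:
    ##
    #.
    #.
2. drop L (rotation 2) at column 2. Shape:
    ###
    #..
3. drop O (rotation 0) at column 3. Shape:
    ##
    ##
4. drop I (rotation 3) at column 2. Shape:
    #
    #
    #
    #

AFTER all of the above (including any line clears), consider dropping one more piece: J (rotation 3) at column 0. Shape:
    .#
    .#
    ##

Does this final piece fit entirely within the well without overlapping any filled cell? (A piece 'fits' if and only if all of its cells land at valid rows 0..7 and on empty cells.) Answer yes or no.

Answer: yes

Derivation:
Drop 1: J rot1 at col 3 lands with bottom-row=0; cleared 0 line(s) (total 0); column heights now [0 0 0 3 3], max=3
Drop 2: L rot2 at col 2 lands with bottom-row=2; cleared 0 line(s) (total 0); column heights now [0 0 4 4 4], max=4
Drop 3: O rot0 at col 3 lands with bottom-row=4; cleared 0 line(s) (total 0); column heights now [0 0 4 6 6], max=6
Drop 4: I rot3 at col 2 lands with bottom-row=4; cleared 0 line(s) (total 0); column heights now [0 0 8 6 6], max=8
Test piece J rot3 at col 0 (width 2): heights before test = [0 0 8 6 6]; fits = True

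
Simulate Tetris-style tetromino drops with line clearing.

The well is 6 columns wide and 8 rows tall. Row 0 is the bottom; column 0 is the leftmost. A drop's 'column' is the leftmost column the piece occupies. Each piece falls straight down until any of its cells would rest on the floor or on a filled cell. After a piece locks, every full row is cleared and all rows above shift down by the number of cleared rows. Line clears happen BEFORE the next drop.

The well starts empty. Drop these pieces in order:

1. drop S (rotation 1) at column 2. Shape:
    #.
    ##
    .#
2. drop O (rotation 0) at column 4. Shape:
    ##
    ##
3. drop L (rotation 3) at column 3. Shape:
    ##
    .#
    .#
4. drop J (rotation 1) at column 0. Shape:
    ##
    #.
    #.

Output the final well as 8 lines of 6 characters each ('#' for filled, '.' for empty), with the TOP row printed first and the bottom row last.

Drop 1: S rot1 at col 2 lands with bottom-row=0; cleared 0 line(s) (total 0); column heights now [0 0 3 2 0 0], max=3
Drop 2: O rot0 at col 4 lands with bottom-row=0; cleared 0 line(s) (total 0); column heights now [0 0 3 2 2 2], max=3
Drop 3: L rot3 at col 3 lands with bottom-row=2; cleared 0 line(s) (total 0); column heights now [0 0 3 5 5 2], max=5
Drop 4: J rot1 at col 0 lands with bottom-row=0; cleared 0 line(s) (total 0); column heights now [3 3 3 5 5 2], max=5

Answer: ......
......
......
...##.
....#.
###.#.
#.####
#..###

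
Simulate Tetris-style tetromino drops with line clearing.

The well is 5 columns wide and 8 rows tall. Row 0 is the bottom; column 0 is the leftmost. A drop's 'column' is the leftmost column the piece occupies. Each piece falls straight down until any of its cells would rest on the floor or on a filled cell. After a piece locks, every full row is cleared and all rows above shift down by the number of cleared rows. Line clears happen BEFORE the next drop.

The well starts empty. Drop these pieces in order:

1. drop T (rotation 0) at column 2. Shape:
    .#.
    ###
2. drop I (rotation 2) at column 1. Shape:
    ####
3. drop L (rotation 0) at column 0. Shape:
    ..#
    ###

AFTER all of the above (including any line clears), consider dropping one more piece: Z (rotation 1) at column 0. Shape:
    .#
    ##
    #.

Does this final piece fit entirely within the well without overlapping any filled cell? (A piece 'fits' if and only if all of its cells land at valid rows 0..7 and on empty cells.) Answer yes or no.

Drop 1: T rot0 at col 2 lands with bottom-row=0; cleared 0 line(s) (total 0); column heights now [0 0 1 2 1], max=2
Drop 2: I rot2 at col 1 lands with bottom-row=2; cleared 0 line(s) (total 0); column heights now [0 3 3 3 3], max=3
Drop 3: L rot0 at col 0 lands with bottom-row=3; cleared 0 line(s) (total 0); column heights now [4 4 5 3 3], max=5
Test piece Z rot1 at col 0 (width 2): heights before test = [4 4 5 3 3]; fits = True

Answer: yes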